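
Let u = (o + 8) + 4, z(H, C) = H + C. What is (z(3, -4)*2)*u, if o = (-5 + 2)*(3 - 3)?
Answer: -24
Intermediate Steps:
z(H, C) = C + H
o = 0 (o = -3*0 = 0)
u = 12 (u = (0 + 8) + 4 = 8 + 4 = 12)
(z(3, -4)*2)*u = ((-4 + 3)*2)*12 = -1*2*12 = -2*12 = -24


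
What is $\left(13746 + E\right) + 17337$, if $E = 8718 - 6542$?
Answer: $33259$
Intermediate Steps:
$E = 2176$ ($E = 8718 - 6542 = 2176$)
$\left(13746 + E\right) + 17337 = \left(13746 + 2176\right) + 17337 = 15922 + 17337 = 33259$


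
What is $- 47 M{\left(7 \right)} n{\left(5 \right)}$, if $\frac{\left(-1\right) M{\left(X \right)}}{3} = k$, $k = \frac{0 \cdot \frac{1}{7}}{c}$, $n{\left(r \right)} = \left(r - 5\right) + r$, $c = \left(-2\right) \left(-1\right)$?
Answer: $0$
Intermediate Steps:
$c = 2$
$n{\left(r \right)} = -5 + 2 r$ ($n{\left(r \right)} = \left(-5 + r\right) + r = -5 + 2 r$)
$k = 0$ ($k = \frac{0 \cdot \frac{1}{7}}{2} = 0 \cdot \frac{1}{7} \cdot \frac{1}{2} = 0 \cdot \frac{1}{2} = 0$)
$M{\left(X \right)} = 0$ ($M{\left(X \right)} = \left(-3\right) 0 = 0$)
$- 47 M{\left(7 \right)} n{\left(5 \right)} = \left(-47\right) 0 \left(-5 + 2 \cdot 5\right) = 0 \left(-5 + 10\right) = 0 \cdot 5 = 0$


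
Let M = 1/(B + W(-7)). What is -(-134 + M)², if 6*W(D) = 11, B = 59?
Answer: -2391601216/133225 ≈ -17952.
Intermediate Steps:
W(D) = 11/6 (W(D) = (⅙)*11 = 11/6)
M = 6/365 (M = 1/(59 + 11/6) = 1/(365/6) = 6/365 ≈ 0.016438)
-(-134 + M)² = -(-134 + 6/365)² = -(-48904/365)² = -1*2391601216/133225 = -2391601216/133225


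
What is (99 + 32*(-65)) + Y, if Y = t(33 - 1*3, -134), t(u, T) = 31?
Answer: -1950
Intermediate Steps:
Y = 31
(99 + 32*(-65)) + Y = (99 + 32*(-65)) + 31 = (99 - 2080) + 31 = -1981 + 31 = -1950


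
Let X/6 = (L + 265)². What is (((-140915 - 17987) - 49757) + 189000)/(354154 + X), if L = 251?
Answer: -19659/1951690 ≈ -0.010073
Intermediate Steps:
X = 1597536 (X = 6*(251 + 265)² = 6*516² = 6*266256 = 1597536)
(((-140915 - 17987) - 49757) + 189000)/(354154 + X) = (((-140915 - 17987) - 49757) + 189000)/(354154 + 1597536) = ((-158902 - 49757) + 189000)/1951690 = (-208659 + 189000)*(1/1951690) = -19659*1/1951690 = -19659/1951690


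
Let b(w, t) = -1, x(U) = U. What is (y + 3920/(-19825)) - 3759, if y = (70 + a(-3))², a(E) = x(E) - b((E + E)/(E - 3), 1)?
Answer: 3428941/3965 ≈ 864.80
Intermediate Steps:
a(E) = 1 + E (a(E) = E - 1*(-1) = E + 1 = 1 + E)
y = 4624 (y = (70 + (1 - 3))² = (70 - 2)² = 68² = 4624)
(y + 3920/(-19825)) - 3759 = (4624 + 3920/(-19825)) - 3759 = (4624 + 3920*(-1/19825)) - 3759 = (4624 - 784/3965) - 3759 = 18333376/3965 - 3759 = 3428941/3965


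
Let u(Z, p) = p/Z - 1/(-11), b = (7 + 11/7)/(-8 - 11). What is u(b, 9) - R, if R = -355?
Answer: 73731/220 ≈ 335.14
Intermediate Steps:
b = -60/133 (b = (7 + 11*(1/7))/(-19) = (7 + 11/7)*(-1/19) = (60/7)*(-1/19) = -60/133 ≈ -0.45113)
u(Z, p) = 1/11 + p/Z (u(Z, p) = p/Z - 1*(-1/11) = p/Z + 1/11 = 1/11 + p/Z)
u(b, 9) - R = (9 + (1/11)*(-60/133))/(-60/133) - 1*(-355) = -133*(9 - 60/1463)/60 + 355 = -133/60*13107/1463 + 355 = -4369/220 + 355 = 73731/220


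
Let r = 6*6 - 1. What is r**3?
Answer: 42875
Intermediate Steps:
r = 35 (r = 36 - 1 = 35)
r**3 = 35**3 = 42875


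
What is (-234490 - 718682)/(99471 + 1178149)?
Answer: -238293/319405 ≈ -0.74605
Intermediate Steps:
(-234490 - 718682)/(99471 + 1178149) = -953172/1277620 = -953172*1/1277620 = -238293/319405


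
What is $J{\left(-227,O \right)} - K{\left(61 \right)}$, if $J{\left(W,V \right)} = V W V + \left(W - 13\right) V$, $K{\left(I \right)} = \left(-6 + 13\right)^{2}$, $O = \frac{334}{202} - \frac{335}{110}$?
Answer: $- \frac{764121199}{4937284} \approx -154.77$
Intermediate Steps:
$O = - \frac{3093}{2222}$ ($O = 334 \cdot \frac{1}{202} - \frac{67}{22} = \frac{167}{101} - \frac{67}{22} = - \frac{3093}{2222} \approx -1.392$)
$K{\left(I \right)} = 49$ ($K{\left(I \right)} = 7^{2} = 49$)
$J{\left(W,V \right)} = V \left(-13 + W\right) + W V^{2}$ ($J{\left(W,V \right)} = W V^{2} + \left(-13 + W\right) V = W V^{2} + V \left(-13 + W\right) = V \left(-13 + W\right) + W V^{2}$)
$J{\left(-227,O \right)} - K{\left(61 \right)} = - \frac{3093 \left(-13 - 227 - - \frac{702111}{2222}\right)}{2222} - 49 = - \frac{3093 \left(-13 - 227 + \frac{702111}{2222}\right)}{2222} - 49 = \left(- \frac{3093}{2222}\right) \frac{168831}{2222} - 49 = - \frac{522194283}{4937284} - 49 = - \frac{764121199}{4937284}$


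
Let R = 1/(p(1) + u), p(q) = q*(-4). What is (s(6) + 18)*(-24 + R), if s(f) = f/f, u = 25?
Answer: -9557/21 ≈ -455.10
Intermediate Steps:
p(q) = -4*q
R = 1/21 (R = 1/(-4*1 + 25) = 1/(-4 + 25) = 1/21 ≈ 0.047619)
s(f) = 1
(s(6) + 18)*(-24 + R) = (1 + 18)*(-24 + 1/21) = 19*(-503/21) = -9557/21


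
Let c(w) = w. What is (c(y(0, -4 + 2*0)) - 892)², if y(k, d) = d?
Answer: 802816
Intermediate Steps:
(c(y(0, -4 + 2*0)) - 892)² = ((-4 + 2*0) - 892)² = ((-4 + 0) - 892)² = (-4 - 892)² = (-896)² = 802816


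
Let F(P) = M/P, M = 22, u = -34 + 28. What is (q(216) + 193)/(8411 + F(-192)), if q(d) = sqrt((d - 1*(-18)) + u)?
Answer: 18528/807445 + 192*sqrt(57)/807445 ≈ 0.024742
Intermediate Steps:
u = -6
q(d) = sqrt(12 + d) (q(d) = sqrt((d - 1*(-18)) - 6) = sqrt((d + 18) - 6) = sqrt((18 + d) - 6) = sqrt(12 + d))
F(P) = 22/P
(q(216) + 193)/(8411 + F(-192)) = (sqrt(12 + 216) + 193)/(8411 + 22/(-192)) = (sqrt(228) + 193)/(8411 + 22*(-1/192)) = (2*sqrt(57) + 193)/(8411 - 11/96) = (193 + 2*sqrt(57))/(807445/96) = (193 + 2*sqrt(57))*(96/807445) = 18528/807445 + 192*sqrt(57)/807445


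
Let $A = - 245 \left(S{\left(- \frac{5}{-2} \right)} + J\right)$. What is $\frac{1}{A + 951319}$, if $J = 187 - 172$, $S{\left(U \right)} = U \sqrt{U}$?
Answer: $\frac{7581152}{7184225702763} + \frac{2450 \sqrt{10}}{7184225702763} \approx 1.0563 \cdot 10^{-6}$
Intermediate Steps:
$S{\left(U \right)} = U^{\frac{3}{2}}$
$J = 15$ ($J = 187 - 172 = 15$)
$A = -3675 - \frac{1225 \sqrt{10}}{4}$ ($A = - 245 \left(\left(- \frac{5}{-2}\right)^{\frac{3}{2}} + 15\right) = - 245 \left(\left(\left(-5\right) \left(- \frac{1}{2}\right)\right)^{\frac{3}{2}} + 15\right) = - 245 \left(\left(\frac{5}{2}\right)^{\frac{3}{2}} + 15\right) = - 245 \left(\frac{5 \sqrt{10}}{4} + 15\right) = - 245 \left(15 + \frac{5 \sqrt{10}}{4}\right) = -3675 - \frac{1225 \sqrt{10}}{4} \approx -4643.4$)
$\frac{1}{A + 951319} = \frac{1}{\left(-3675 - \frac{1225 \sqrt{10}}{4}\right) + 951319} = \frac{1}{947644 - \frac{1225 \sqrt{10}}{4}}$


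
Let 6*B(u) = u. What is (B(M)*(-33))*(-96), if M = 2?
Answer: 1056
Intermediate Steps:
B(u) = u/6
(B(M)*(-33))*(-96) = (((⅙)*2)*(-33))*(-96) = ((⅓)*(-33))*(-96) = -11*(-96) = 1056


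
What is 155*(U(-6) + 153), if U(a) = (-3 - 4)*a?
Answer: 30225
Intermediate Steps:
U(a) = -7*a
155*(U(-6) + 153) = 155*(-7*(-6) + 153) = 155*(42 + 153) = 155*195 = 30225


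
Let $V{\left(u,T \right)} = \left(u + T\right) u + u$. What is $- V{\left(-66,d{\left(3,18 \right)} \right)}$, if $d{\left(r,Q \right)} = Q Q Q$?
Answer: $380622$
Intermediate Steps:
$d{\left(r,Q \right)} = Q^{3}$ ($d{\left(r,Q \right)} = Q^{2} Q = Q^{3}$)
$V{\left(u,T \right)} = u + u \left(T + u\right)$ ($V{\left(u,T \right)} = \left(T + u\right) u + u = u \left(T + u\right) + u = u + u \left(T + u\right)$)
$- V{\left(-66,d{\left(3,18 \right)} \right)} = - \left(-66\right) \left(1 + 18^{3} - 66\right) = - \left(-66\right) \left(1 + 5832 - 66\right) = - \left(-66\right) 5767 = \left(-1\right) \left(-380622\right) = 380622$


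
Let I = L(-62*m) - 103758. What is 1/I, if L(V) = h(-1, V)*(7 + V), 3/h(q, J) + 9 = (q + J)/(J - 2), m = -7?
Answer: -3455/359055426 ≈ -9.6225e-6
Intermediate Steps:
h(q, J) = 3/(-9 + (J + q)/(-2 + J)) (h(q, J) = 3/(-9 + (q + J)/(J - 2)) = 3/(-9 + (J + q)/(-2 + J)))
L(V) = 3*(-2 + V)*(7 + V)/(17 - 8*V) (L(V) = (3*(-2 + V)/(18 - 1 - 8*V))*(7 + V) = (3*(-2 + V)/(17 - 8*V))*(7 + V) = 3*(-2 + V)*(7 + V)/(17 - 8*V))
I = -359055426/3455 (I = -3*(-2 - 62*(-7))*(7 - 62*(-7))/(-17 + 8*(-62*(-7))) - 103758 = -3*(-2 + 434)*(7 + 434)/(-17 + 8*434) - 103758 = -3*432*441/(-17 + 3472) - 103758 = -3*432*441/3455 - 103758 = -3*1/3455*432*441 - 103758 = -571536/3455 - 103758 = -359055426/3455 ≈ -1.0392e+5)
1/I = 1/(-359055426/3455) = -3455/359055426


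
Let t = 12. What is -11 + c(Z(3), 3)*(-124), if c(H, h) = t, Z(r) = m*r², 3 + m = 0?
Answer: -1499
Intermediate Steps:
m = -3 (m = -3 + 0 = -3)
Z(r) = -3*r²
c(H, h) = 12
-11 + c(Z(3), 3)*(-124) = -11 + 12*(-124) = -11 - 1488 = -1499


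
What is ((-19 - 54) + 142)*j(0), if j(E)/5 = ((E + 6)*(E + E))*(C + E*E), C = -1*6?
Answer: 0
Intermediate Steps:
C = -6
j(E) = 10*E*(-6 + E**2)*(6 + E) (j(E) = 5*(((E + 6)*(E + E))*(-6 + E*E)) = 5*(((6 + E)*(2*E))*(-6 + E**2)) = 5*((2*E*(6 + E))*(-6 + E**2)) = 5*(2*E*(-6 + E**2)*(6 + E)) = 10*E*(-6 + E**2)*(6 + E))
((-19 - 54) + 142)*j(0) = ((-19 - 54) + 142)*(10*0*(-36 + 0**3 - 6*0 + 6*0**2)) = (-73 + 142)*(10*0*(-36 + 0 + 0 + 6*0)) = 69*(10*0*(-36 + 0 + 0 + 0)) = 69*(10*0*(-36)) = 69*0 = 0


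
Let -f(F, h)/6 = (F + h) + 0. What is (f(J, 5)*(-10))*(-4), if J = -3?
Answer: -480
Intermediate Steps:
f(F, h) = -6*F - 6*h (f(F, h) = -6*((F + h) + 0) = -6*(F + h) = -6*F - 6*h)
(f(J, 5)*(-10))*(-4) = ((-6*(-3) - 6*5)*(-10))*(-4) = ((18 - 30)*(-10))*(-4) = -12*(-10)*(-4) = 120*(-4) = -480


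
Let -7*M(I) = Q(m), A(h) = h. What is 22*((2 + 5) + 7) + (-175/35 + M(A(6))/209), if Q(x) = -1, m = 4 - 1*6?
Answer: 443290/1463 ≈ 303.00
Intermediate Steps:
m = -2 (m = 4 - 6 = -2)
M(I) = ⅐ (M(I) = -⅐*(-1) = ⅐)
22*((2 + 5) + 7) + (-175/35 + M(A(6))/209) = 22*((2 + 5) + 7) + (-175/35 + (⅐)/209) = 22*(7 + 7) + (-175*1/35 + (⅐)*(1/209)) = 22*14 + (-5 + 1/1463) = 308 - 7314/1463 = 443290/1463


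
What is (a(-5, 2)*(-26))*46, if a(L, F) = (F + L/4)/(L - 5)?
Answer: 897/10 ≈ 89.700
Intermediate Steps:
a(L, F) = (F + L/4)/(-5 + L) (a(L, F) = (F + L*(1/4))/(-5 + L) = (F + L/4)/(-5 + L))
(a(-5, 2)*(-26))*46 = (((2 + (1/4)*(-5))/(-5 - 5))*(-26))*46 = (((2 - 5/4)/(-10))*(-26))*46 = (-1/10*3/4*(-26))*46 = -3/40*(-26)*46 = (39/20)*46 = 897/10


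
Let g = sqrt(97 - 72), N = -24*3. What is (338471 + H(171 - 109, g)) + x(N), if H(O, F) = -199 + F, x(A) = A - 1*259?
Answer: 337946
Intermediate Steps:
N = -72
x(A) = -259 + A (x(A) = A - 259 = -259 + A)
g = 5 (g = sqrt(25) = 5)
(338471 + H(171 - 109, g)) + x(N) = (338471 + (-199 + 5)) + (-259 - 72) = (338471 - 194) - 331 = 338277 - 331 = 337946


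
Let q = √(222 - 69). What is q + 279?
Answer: 279 + 3*√17 ≈ 291.37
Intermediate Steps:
q = 3*√17 (q = √153 = 3*√17 ≈ 12.369)
q + 279 = 3*√17 + 279 = 279 + 3*√17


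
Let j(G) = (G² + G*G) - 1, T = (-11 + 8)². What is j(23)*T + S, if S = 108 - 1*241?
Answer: 9380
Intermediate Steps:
T = 9 (T = (-3)² = 9)
S = -133 (S = 108 - 241 = -133)
j(G) = -1 + 2*G² (j(G) = (G² + G²) - 1 = 2*G² - 1 = -1 + 2*G²)
j(23)*T + S = (-1 + 2*23²)*9 - 133 = (-1 + 2*529)*9 - 133 = (-1 + 1058)*9 - 133 = 1057*9 - 133 = 9513 - 133 = 9380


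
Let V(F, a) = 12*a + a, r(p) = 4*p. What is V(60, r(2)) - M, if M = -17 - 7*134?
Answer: 1059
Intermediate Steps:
M = -955 (M = -17 - 938 = -955)
V(F, a) = 13*a
V(60, r(2)) - M = 13*(4*2) - 1*(-955) = 13*8 + 955 = 104 + 955 = 1059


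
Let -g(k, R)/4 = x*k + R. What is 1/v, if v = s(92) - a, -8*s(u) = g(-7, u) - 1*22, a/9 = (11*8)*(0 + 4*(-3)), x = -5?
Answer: 4/38281 ≈ 0.00010449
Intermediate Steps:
g(k, R) = -4*R + 20*k (g(k, R) = -4*(-5*k + R) = -4*(R - 5*k) = -4*R + 20*k)
a = -9504 (a = 9*((11*8)*(0 + 4*(-3))) = 9*(88*(0 - 12)) = 9*(88*(-12)) = 9*(-1056) = -9504)
s(u) = 81/4 + u/2 (s(u) = -((-4*u + 20*(-7)) - 1*22)/8 = -((-4*u - 140) - 22)/8 = -((-140 - 4*u) - 22)/8 = -(-162 - 4*u)/8 = 81/4 + u/2)
v = 38281/4 (v = (81/4 + (½)*92) - 1*(-9504) = (81/4 + 46) + 9504 = 265/4 + 9504 = 38281/4 ≈ 9570.3)
1/v = 1/(38281/4) = 4/38281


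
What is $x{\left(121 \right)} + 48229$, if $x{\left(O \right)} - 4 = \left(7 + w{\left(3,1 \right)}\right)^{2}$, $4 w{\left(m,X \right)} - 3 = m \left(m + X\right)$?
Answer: $\frac{773577}{16} \approx 48349.0$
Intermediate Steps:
$w{\left(m,X \right)} = \frac{3}{4} + \frac{m \left(X + m\right)}{4}$ ($w{\left(m,X \right)} = \frac{3}{4} + \frac{m \left(m + X\right)}{4} = \frac{3}{4} + \frac{m \left(X + m\right)}{4}$)
$x{\left(O \right)} = \frac{1913}{16}$ ($x{\left(O \right)} = 4 + \left(7 + \left(\frac{3}{4} + \frac{3^{2}}{4} + \frac{1}{4} \cdot 1 \cdot 3\right)\right)^{2} = 4 + \left(7 + \left(\frac{3}{4} + \frac{1}{4} \cdot 9 + \frac{3}{4}\right)\right)^{2} = 4 + \left(7 + \left(\frac{3}{4} + \frac{9}{4} + \frac{3}{4}\right)\right)^{2} = 4 + \left(7 + \frac{15}{4}\right)^{2} = 4 + \left(\frac{43}{4}\right)^{2} = 4 + \frac{1849}{16} = \frac{1913}{16}$)
$x{\left(121 \right)} + 48229 = \frac{1913}{16} + 48229 = \frac{773577}{16}$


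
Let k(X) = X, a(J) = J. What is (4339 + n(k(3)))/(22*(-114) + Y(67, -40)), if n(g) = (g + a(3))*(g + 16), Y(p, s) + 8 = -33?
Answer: -4453/2549 ≈ -1.7470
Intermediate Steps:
Y(p, s) = -41 (Y(p, s) = -8 - 33 = -41)
n(g) = (3 + g)*(16 + g) (n(g) = (g + 3)*(g + 16) = (3 + g)*(16 + g))
(4339 + n(k(3)))/(22*(-114) + Y(67, -40)) = (4339 + (48 + 3**2 + 19*3))/(22*(-114) - 41) = (4339 + (48 + 9 + 57))/(-2508 - 41) = (4339 + 114)/(-2549) = 4453*(-1/2549) = -4453/2549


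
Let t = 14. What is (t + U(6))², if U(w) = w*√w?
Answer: 412 + 168*√6 ≈ 823.51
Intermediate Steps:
U(w) = w^(3/2)
(t + U(6))² = (14 + 6^(3/2))² = (14 + 6*√6)²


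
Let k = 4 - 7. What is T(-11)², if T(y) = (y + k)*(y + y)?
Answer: 94864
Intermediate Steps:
k = -3
T(y) = 2*y*(-3 + y) (T(y) = (y - 3)*(y + y) = (-3 + y)*(2*y) = 2*y*(-3 + y))
T(-11)² = (2*(-11)*(-3 - 11))² = (2*(-11)*(-14))² = 308² = 94864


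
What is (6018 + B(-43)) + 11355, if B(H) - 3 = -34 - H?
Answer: 17385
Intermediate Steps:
B(H) = -31 - H (B(H) = 3 + (-34 - H) = -31 - H)
(6018 + B(-43)) + 11355 = (6018 + (-31 - 1*(-43))) + 11355 = (6018 + (-31 + 43)) + 11355 = (6018 + 12) + 11355 = 6030 + 11355 = 17385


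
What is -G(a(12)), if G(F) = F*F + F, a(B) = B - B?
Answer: 0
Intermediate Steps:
a(B) = 0
G(F) = F + F² (G(F) = F² + F = F + F²)
-G(a(12)) = -0*(1 + 0) = -0 = -1*0 = 0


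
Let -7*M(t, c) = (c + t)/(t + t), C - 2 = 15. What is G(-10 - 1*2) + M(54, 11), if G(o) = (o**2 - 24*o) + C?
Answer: 339379/756 ≈ 448.91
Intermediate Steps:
C = 17 (C = 2 + 15 = 17)
M(t, c) = -(c + t)/(14*t) (M(t, c) = -(c + t)/(7*(t + t)) = -(c + t)/(7*(2*t)) = -(c + t)*1/(2*t)/7 = -(c + t)/(14*t))
G(o) = 17 + o**2 - 24*o (G(o) = (o**2 - 24*o) + 17 = 17 + o**2 - 24*o)
G(-10 - 1*2) + M(54, 11) = (17 + (-10 - 1*2)**2 - 24*(-10 - 1*2)) + (1/14)*(-1*11 - 1*54)/54 = (17 + (-10 - 2)**2 - 24*(-10 - 2)) + (1/14)*(1/54)*(-11 - 54) = (17 + (-12)**2 - 24*(-12)) + (1/14)*(1/54)*(-65) = (17 + 144 + 288) - 65/756 = 449 - 65/756 = 339379/756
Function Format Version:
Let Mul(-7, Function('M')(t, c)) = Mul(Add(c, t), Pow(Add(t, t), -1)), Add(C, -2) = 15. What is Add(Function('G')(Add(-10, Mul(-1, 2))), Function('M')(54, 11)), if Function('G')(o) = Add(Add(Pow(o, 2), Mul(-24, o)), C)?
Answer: Rational(339379, 756) ≈ 448.91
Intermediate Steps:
C = 17 (C = Add(2, 15) = 17)
Function('M')(t, c) = Mul(Rational(-1, 14), Pow(t, -1), Add(c, t)) (Function('M')(t, c) = Mul(Rational(-1, 7), Mul(Add(c, t), Pow(Add(t, t), -1))) = Mul(Rational(-1, 7), Mul(Add(c, t), Pow(Mul(2, t), -1))) = Mul(Rational(-1, 7), Mul(Add(c, t), Mul(Rational(1, 2), Pow(t, -1)))) = Mul(Rational(-1, 7), Mul(Rational(1, 2), Pow(t, -1), Add(c, t))) = Mul(Rational(-1, 14), Pow(t, -1), Add(c, t)))
Function('G')(o) = Add(17, Pow(o, 2), Mul(-24, o)) (Function('G')(o) = Add(Add(Pow(o, 2), Mul(-24, o)), 17) = Add(17, Pow(o, 2), Mul(-24, o)))
Add(Function('G')(Add(-10, Mul(-1, 2))), Function('M')(54, 11)) = Add(Add(17, Pow(Add(-10, Mul(-1, 2)), 2), Mul(-24, Add(-10, Mul(-1, 2)))), Mul(Rational(1, 14), Pow(54, -1), Add(Mul(-1, 11), Mul(-1, 54)))) = Add(Add(17, Pow(Add(-10, -2), 2), Mul(-24, Add(-10, -2))), Mul(Rational(1, 14), Rational(1, 54), Add(-11, -54))) = Add(Add(17, Pow(-12, 2), Mul(-24, -12)), Mul(Rational(1, 14), Rational(1, 54), -65)) = Add(Add(17, 144, 288), Rational(-65, 756)) = Add(449, Rational(-65, 756)) = Rational(339379, 756)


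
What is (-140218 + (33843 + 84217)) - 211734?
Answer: -233892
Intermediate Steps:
(-140218 + (33843 + 84217)) - 211734 = (-140218 + 118060) - 211734 = -22158 - 211734 = -233892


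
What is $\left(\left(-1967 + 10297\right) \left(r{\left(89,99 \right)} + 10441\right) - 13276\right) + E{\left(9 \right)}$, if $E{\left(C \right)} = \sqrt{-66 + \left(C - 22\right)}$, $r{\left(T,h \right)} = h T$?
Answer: $160355884 + i \sqrt{79} \approx 1.6036 \cdot 10^{8} + 8.8882 i$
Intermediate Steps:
$r{\left(T,h \right)} = T h$
$E{\left(C \right)} = \sqrt{-88 + C}$ ($E{\left(C \right)} = \sqrt{-66 + \left(-22 + C\right)} = \sqrt{-88 + C}$)
$\left(\left(-1967 + 10297\right) \left(r{\left(89,99 \right)} + 10441\right) - 13276\right) + E{\left(9 \right)} = \left(\left(-1967 + 10297\right) \left(89 \cdot 99 + 10441\right) - 13276\right) + \sqrt{-88 + 9} = \left(8330 \left(8811 + 10441\right) - 13276\right) + \sqrt{-79} = \left(8330 \cdot 19252 - 13276\right) + i \sqrt{79} = \left(160369160 - 13276\right) + i \sqrt{79} = 160355884 + i \sqrt{79}$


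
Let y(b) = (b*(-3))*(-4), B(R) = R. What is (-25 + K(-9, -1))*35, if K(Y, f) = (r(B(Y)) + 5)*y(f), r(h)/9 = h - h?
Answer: -2975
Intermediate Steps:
y(b) = 12*b (y(b) = -3*b*(-4) = 12*b)
r(h) = 0 (r(h) = 9*(h - h) = 9*0 = 0)
K(Y, f) = 60*f (K(Y, f) = (0 + 5)*(12*f) = 5*(12*f) = 60*f)
(-25 + K(-9, -1))*35 = (-25 + 60*(-1))*35 = (-25 - 60)*35 = -85*35 = -2975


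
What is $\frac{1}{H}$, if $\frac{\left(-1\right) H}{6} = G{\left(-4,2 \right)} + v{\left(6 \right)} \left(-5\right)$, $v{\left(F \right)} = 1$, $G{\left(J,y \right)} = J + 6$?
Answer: $\frac{1}{18} \approx 0.055556$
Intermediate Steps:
$G{\left(J,y \right)} = 6 + J$
$H = 18$ ($H = - 6 \left(\left(6 - 4\right) + 1 \left(-5\right)\right) = - 6 \left(2 - 5\right) = \left(-6\right) \left(-3\right) = 18$)
$\frac{1}{H} = \frac{1}{18}$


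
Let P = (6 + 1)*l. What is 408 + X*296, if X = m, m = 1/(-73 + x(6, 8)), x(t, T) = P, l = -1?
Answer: 4043/10 ≈ 404.30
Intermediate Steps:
P = -7 (P = (6 + 1)*(-1) = 7*(-1) = -7)
x(t, T) = -7
m = -1/80 (m = 1/(-73 - 7) = 1/(-80) = -1/80 ≈ -0.012500)
X = -1/80 ≈ -0.012500
408 + X*296 = 408 - 1/80*296 = 408 - 37/10 = 4043/10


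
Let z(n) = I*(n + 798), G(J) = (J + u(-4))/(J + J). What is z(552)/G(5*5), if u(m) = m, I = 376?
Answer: 8460000/7 ≈ 1.2086e+6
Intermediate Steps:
G(J) = (-4 + J)/(2*J) (G(J) = (J - 4)/(J + J) = (-4 + J)/((2*J)) = (-4 + J)*(1/(2*J)) = (-4 + J)/(2*J))
z(n) = 300048 + 376*n (z(n) = 376*(n + 798) = 376*(798 + n) = 300048 + 376*n)
z(552)/G(5*5) = (300048 + 376*552)/(((-4 + 5*5)/(2*((5*5))))) = (300048 + 207552)/(((½)*(-4 + 25)/25)) = 507600/(((½)*(1/25)*21)) = 507600/(21/50) = 507600*(50/21) = 8460000/7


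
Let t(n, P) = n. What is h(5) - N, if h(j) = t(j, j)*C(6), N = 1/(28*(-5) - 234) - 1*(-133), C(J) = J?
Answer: -38521/374 ≈ -103.00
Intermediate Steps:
N = 49741/374 (N = 1/(-140 - 234) + 133 = 1/(-374) + 133 = -1/374 + 133 = 49741/374 ≈ 133.00)
h(j) = 6*j (h(j) = j*6 = 6*j)
h(5) - N = 6*5 - 1*49741/374 = 30 - 49741/374 = -38521/374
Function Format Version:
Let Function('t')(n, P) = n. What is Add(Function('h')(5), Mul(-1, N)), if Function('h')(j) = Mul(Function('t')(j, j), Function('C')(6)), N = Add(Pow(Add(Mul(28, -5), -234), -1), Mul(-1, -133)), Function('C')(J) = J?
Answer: Rational(-38521, 374) ≈ -103.00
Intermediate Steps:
N = Rational(49741, 374) (N = Add(Pow(Add(-140, -234), -1), 133) = Add(Pow(-374, -1), 133) = Add(Rational(-1, 374), 133) = Rational(49741, 374) ≈ 133.00)
Function('h')(j) = Mul(6, j) (Function('h')(j) = Mul(j, 6) = Mul(6, j))
Add(Function('h')(5), Mul(-1, N)) = Add(Mul(6, 5), Mul(-1, Rational(49741, 374))) = Add(30, Rational(-49741, 374)) = Rational(-38521, 374)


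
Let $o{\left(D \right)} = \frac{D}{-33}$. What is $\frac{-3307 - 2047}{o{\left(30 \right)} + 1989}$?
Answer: $- \frac{58894}{21869} \approx -2.693$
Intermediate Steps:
$o{\left(D \right)} = - \frac{D}{33}$ ($o{\left(D \right)} = D \left(- \frac{1}{33}\right) = - \frac{D}{33}$)
$\frac{-3307 - 2047}{o{\left(30 \right)} + 1989} = \frac{-3307 - 2047}{\left(- \frac{1}{33}\right) 30 + 1989} = - \frac{5354}{- \frac{10}{11} + 1989} = - \frac{5354}{\frac{21869}{11}} = \left(-5354\right) \frac{11}{21869} = - \frac{58894}{21869}$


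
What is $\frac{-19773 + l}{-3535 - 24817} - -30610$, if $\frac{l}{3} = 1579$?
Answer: $\frac{216967439}{7088} \approx 30611.0$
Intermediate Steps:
$l = 4737$ ($l = 3 \cdot 1579 = 4737$)
$\frac{-19773 + l}{-3535 - 24817} - -30610 = \frac{-19773 + 4737}{-3535 - 24817} - -30610 = - \frac{15036}{-28352} + 30610 = \left(-15036\right) \left(- \frac{1}{28352}\right) + 30610 = \frac{3759}{7088} + 30610 = \frac{216967439}{7088}$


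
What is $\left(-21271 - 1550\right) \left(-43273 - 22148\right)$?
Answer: $1492972641$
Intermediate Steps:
$\left(-21271 - 1550\right) \left(-43273 - 22148\right) = \left(-22821\right) \left(-65421\right) = 1492972641$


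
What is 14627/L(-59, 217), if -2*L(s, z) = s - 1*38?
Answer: 29254/97 ≈ 301.59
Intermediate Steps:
L(s, z) = 19 - s/2 (L(s, z) = -(s - 1*38)/2 = -(s - 38)/2 = -(-38 + s)/2 = 19 - s/2)
14627/L(-59, 217) = 14627/(19 - ½*(-59)) = 14627/(19 + 59/2) = 14627/(97/2) = 14627*(2/97) = 29254/97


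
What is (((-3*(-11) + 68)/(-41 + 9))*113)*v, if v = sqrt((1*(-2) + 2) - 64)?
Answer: -11413*I/4 ≈ -2853.3*I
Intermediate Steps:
v = 8*I (v = sqrt((-2 + 2) - 64) = sqrt(0 - 64) = sqrt(-64) = 8*I ≈ 8.0*I)
(((-3*(-11) + 68)/(-41 + 9))*113)*v = (((-3*(-11) + 68)/(-41 + 9))*113)*(8*I) = (((33 + 68)/(-32))*113)*(8*I) = ((101*(-1/32))*113)*(8*I) = (-101/32*113)*(8*I) = -11413*I/4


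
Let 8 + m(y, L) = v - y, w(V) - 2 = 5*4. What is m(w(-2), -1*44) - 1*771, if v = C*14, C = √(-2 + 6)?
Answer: -773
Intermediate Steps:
w(V) = 22 (w(V) = 2 + 5*4 = 2 + 20 = 22)
C = 2 (C = √4 = 2)
v = 28 (v = 2*14 = 28)
m(y, L) = 20 - y (m(y, L) = -8 + (28 - y) = 20 - y)
m(w(-2), -1*44) - 1*771 = (20 - 1*22) - 1*771 = (20 - 22) - 771 = -2 - 771 = -773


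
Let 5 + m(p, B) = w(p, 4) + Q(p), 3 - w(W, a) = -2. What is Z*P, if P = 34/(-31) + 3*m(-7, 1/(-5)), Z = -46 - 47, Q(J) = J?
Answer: 2055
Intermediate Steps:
w(W, a) = 5 (w(W, a) = 3 - 1*(-2) = 3 + 2 = 5)
m(p, B) = p (m(p, B) = -5 + (5 + p) = p)
Z = -93
P = -685/31 (P = 34/(-31) + 3*(-7) = 34*(-1/31) - 21 = -34/31 - 21 = -685/31 ≈ -22.097)
Z*P = -93*(-685/31) = 2055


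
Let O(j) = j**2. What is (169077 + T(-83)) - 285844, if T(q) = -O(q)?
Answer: -123656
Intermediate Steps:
T(q) = -q**2
(169077 + T(-83)) - 285844 = (169077 - 1*(-83)**2) - 285844 = (169077 - 1*6889) - 285844 = (169077 - 6889) - 285844 = 162188 - 285844 = -123656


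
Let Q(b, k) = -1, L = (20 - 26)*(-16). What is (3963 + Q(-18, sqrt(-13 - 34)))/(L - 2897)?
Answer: -3962/2801 ≈ -1.4145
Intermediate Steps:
L = 96 (L = -6*(-16) = 96)
(3963 + Q(-18, sqrt(-13 - 34)))/(L - 2897) = (3963 - 1)/(96 - 2897) = 3962/(-2801) = 3962*(-1/2801) = -3962/2801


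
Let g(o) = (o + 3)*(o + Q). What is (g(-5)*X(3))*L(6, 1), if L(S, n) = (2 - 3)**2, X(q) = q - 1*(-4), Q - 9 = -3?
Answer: -14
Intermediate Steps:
Q = 6 (Q = 9 - 3 = 6)
X(q) = 4 + q (X(q) = q + 4 = 4 + q)
L(S, n) = 1 (L(S, n) = (-1)**2 = 1)
g(o) = (3 + o)*(6 + o) (g(o) = (o + 3)*(o + 6) = (3 + o)*(6 + o))
(g(-5)*X(3))*L(6, 1) = ((18 + (-5)**2 + 9*(-5))*(4 + 3))*1 = ((18 + 25 - 45)*7)*1 = -2*7*1 = -14*1 = -14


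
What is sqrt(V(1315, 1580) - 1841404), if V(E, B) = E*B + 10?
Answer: sqrt(236306) ≈ 486.11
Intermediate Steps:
V(E, B) = 10 + B*E (V(E, B) = B*E + 10 = 10 + B*E)
sqrt(V(1315, 1580) - 1841404) = sqrt((10 + 1580*1315) - 1841404) = sqrt((10 + 2077700) - 1841404) = sqrt(2077710 - 1841404) = sqrt(236306)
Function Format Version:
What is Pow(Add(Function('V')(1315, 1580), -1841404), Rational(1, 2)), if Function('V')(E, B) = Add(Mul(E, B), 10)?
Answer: Pow(236306, Rational(1, 2)) ≈ 486.11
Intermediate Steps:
Function('V')(E, B) = Add(10, Mul(B, E)) (Function('V')(E, B) = Add(Mul(B, E), 10) = Add(10, Mul(B, E)))
Pow(Add(Function('V')(1315, 1580), -1841404), Rational(1, 2)) = Pow(Add(Add(10, Mul(1580, 1315)), -1841404), Rational(1, 2)) = Pow(Add(Add(10, 2077700), -1841404), Rational(1, 2)) = Pow(Add(2077710, -1841404), Rational(1, 2)) = Pow(236306, Rational(1, 2))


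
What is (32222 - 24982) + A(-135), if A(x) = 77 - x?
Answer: 7452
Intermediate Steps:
(32222 - 24982) + A(-135) = (32222 - 24982) + (77 - 1*(-135)) = 7240 + (77 + 135) = 7240 + 212 = 7452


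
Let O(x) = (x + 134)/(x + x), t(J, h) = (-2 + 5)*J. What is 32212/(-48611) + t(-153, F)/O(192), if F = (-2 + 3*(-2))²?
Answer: -4289240764/7923593 ≈ -541.33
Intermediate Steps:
F = 64 (F = (-2 - 6)² = (-8)² = 64)
t(J, h) = 3*J
O(x) = (134 + x)/(2*x) (O(x) = (134 + x)/((2*x)) = (134 + x)*(1/(2*x)) = (134 + x)/(2*x))
32212/(-48611) + t(-153, F)/O(192) = 32212/(-48611) + (3*(-153))/(((½)*(134 + 192)/192)) = 32212*(-1/48611) - 459/((½)*(1/192)*326) = -32212/48611 - 459/163/192 = -32212/48611 - 459*192/163 = -32212/48611 - 88128/163 = -4289240764/7923593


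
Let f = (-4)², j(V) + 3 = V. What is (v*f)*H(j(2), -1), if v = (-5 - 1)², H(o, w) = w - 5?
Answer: -3456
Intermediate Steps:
j(V) = -3 + V
H(o, w) = -5 + w
f = 16
v = 36 (v = (-6)² = 36)
(v*f)*H(j(2), -1) = (36*16)*(-5 - 1) = 576*(-6) = -3456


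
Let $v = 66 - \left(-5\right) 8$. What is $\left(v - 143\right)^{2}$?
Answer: $1369$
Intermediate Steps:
$v = 106$ ($v = 66 - -40 = 66 + 40 = 106$)
$\left(v - 143\right)^{2} = \left(106 - 143\right)^{2} = \left(-37\right)^{2} = 1369$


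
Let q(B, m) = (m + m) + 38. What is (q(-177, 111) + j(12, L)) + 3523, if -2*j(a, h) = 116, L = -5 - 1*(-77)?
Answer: 3725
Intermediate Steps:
L = 72 (L = -5 + 77 = 72)
q(B, m) = 38 + 2*m (q(B, m) = 2*m + 38 = 38 + 2*m)
j(a, h) = -58 (j(a, h) = -1/2*116 = -58)
(q(-177, 111) + j(12, L)) + 3523 = ((38 + 2*111) - 58) + 3523 = ((38 + 222) - 58) + 3523 = (260 - 58) + 3523 = 202 + 3523 = 3725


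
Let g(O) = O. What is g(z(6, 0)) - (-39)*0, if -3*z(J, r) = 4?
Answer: -4/3 ≈ -1.3333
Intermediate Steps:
z(J, r) = -4/3 (z(J, r) = -1/3*4 = -4/3)
g(z(6, 0)) - (-39)*0 = -4/3 - (-39)*0 = -4/3 - 1*0 = -4/3 + 0 = -4/3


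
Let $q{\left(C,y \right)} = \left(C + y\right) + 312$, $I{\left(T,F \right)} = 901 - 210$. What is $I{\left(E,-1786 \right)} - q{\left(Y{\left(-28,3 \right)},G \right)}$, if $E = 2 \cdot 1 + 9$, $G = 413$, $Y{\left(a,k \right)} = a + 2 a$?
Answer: $50$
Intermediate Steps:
$Y{\left(a,k \right)} = 3 a$
$E = 11$ ($E = 2 + 9 = 11$)
$I{\left(T,F \right)} = 691$
$q{\left(C,y \right)} = 312 + C + y$
$I{\left(E,-1786 \right)} - q{\left(Y{\left(-28,3 \right)},G \right)} = 691 - \left(312 + 3 \left(-28\right) + 413\right) = 691 - \left(312 - 84 + 413\right) = 691 - 641 = 50$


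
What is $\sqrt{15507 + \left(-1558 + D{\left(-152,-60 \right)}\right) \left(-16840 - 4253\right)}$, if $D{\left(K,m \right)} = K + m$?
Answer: $3 \sqrt{4150013} \approx 6111.5$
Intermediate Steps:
$\sqrt{15507 + \left(-1558 + D{\left(-152,-60 \right)}\right) \left(-16840 - 4253\right)} = \sqrt{15507 + \left(-1558 - 212\right) \left(-16840 - 4253\right)} = \sqrt{15507 + \left(-1558 - 212\right) \left(-21093\right)} = \sqrt{15507 - -37334610} = \sqrt{15507 + 37334610} = \sqrt{37350117} = 3 \sqrt{4150013}$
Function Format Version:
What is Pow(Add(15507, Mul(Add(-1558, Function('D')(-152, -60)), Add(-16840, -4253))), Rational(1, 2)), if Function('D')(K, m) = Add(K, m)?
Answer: Mul(3, Pow(4150013, Rational(1, 2))) ≈ 6111.5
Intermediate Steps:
Pow(Add(15507, Mul(Add(-1558, Function('D')(-152, -60)), Add(-16840, -4253))), Rational(1, 2)) = Pow(Add(15507, Mul(Add(-1558, Add(-152, -60)), Add(-16840, -4253))), Rational(1, 2)) = Pow(Add(15507, Mul(Add(-1558, -212), -21093)), Rational(1, 2)) = Pow(Add(15507, Mul(-1770, -21093)), Rational(1, 2)) = Pow(Add(15507, 37334610), Rational(1, 2)) = Pow(37350117, Rational(1, 2)) = Mul(3, Pow(4150013, Rational(1, 2)))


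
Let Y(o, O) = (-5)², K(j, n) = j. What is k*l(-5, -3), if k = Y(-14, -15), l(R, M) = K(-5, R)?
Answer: -125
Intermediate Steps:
l(R, M) = -5
Y(o, O) = 25
k = 25
k*l(-5, -3) = 25*(-5) = -125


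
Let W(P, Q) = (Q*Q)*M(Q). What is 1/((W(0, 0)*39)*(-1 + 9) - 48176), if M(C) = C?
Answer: -1/48176 ≈ -2.0757e-5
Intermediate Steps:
W(P, Q) = Q**3 (W(P, Q) = (Q*Q)*Q = Q**2*Q = Q**3)
1/((W(0, 0)*39)*(-1 + 9) - 48176) = 1/((0**3*39)*(-1 + 9) - 48176) = 1/((0*39)*8 - 48176) = 1/(0*8 - 48176) = 1/(0 - 48176) = 1/(-48176) = -1/48176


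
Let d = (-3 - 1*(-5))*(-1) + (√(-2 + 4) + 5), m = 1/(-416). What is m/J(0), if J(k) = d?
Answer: -3/2912 + √2/2912 ≈ -0.00054457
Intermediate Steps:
m = -1/416 ≈ -0.0024038
d = 3 + √2 (d = (-3 + 5)*(-1) + (√2 + 5) = 2*(-1) + (5 + √2) = -2 + (5 + √2) = 3 + √2 ≈ 4.4142)
J(k) = 3 + √2
m/J(0) = -1/(416*(3 + √2))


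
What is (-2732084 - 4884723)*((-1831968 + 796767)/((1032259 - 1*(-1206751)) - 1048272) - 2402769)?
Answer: 21792213347511067461/1190738 ≈ 1.8301e+13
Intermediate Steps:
(-2732084 - 4884723)*((-1831968 + 796767)/((1032259 - 1*(-1206751)) - 1048272) - 2402769) = -7616807*(-1035201/((1032259 + 1206751) - 1048272) - 2402769) = -7616807*(-1035201/(2239010 - 1048272) - 2402769) = -7616807*(-1035201/1190738 - 2402769) = -7616807*(-2861069388723/1190738) = 21792213347511067461/1190738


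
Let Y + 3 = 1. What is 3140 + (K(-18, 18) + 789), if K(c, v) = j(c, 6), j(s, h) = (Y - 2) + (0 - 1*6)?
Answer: 3919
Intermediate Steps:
Y = -2 (Y = -3 + 1 = -2)
j(s, h) = -10 (j(s, h) = (-2 - 2) + (0 - 1*6) = -4 + (0 - 6) = -4 - 6 = -10)
K(c, v) = -10
3140 + (K(-18, 18) + 789) = 3140 + (-10 + 789) = 3140 + 779 = 3919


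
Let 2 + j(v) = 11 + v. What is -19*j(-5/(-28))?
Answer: -4883/28 ≈ -174.39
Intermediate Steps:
j(v) = 9 + v (j(v) = -2 + (11 + v) = 9 + v)
-19*j(-5/(-28)) = -19*(9 - 5/(-28)) = -19*(9 - 5*(-1/28)) = -19*(9 + 5/28) = -19*257/28 = -4883/28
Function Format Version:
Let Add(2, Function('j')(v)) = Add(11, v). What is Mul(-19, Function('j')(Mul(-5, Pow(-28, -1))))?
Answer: Rational(-4883, 28) ≈ -174.39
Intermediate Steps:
Function('j')(v) = Add(9, v) (Function('j')(v) = Add(-2, Add(11, v)) = Add(9, v))
Mul(-19, Function('j')(Mul(-5, Pow(-28, -1)))) = Mul(-19, Add(9, Mul(-5, Pow(-28, -1)))) = Mul(-19, Add(9, Mul(-5, Rational(-1, 28)))) = Mul(-19, Add(9, Rational(5, 28))) = Mul(-19, Rational(257, 28)) = Rational(-4883, 28)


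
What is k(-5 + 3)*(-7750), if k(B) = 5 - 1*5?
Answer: 0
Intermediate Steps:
k(B) = 0 (k(B) = 5 - 5 = 0)
k(-5 + 3)*(-7750) = 0*(-7750) = 0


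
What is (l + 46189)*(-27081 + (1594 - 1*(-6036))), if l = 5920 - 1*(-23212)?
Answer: -1465068771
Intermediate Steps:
l = 29132 (l = 5920 + 23212 = 29132)
(l + 46189)*(-27081 + (1594 - 1*(-6036))) = (29132 + 46189)*(-27081 + (1594 - 1*(-6036))) = 75321*(-27081 + (1594 + 6036)) = 75321*(-27081 + 7630) = 75321*(-19451) = -1465068771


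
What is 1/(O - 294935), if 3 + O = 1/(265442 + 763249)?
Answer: -1028691/303400066157 ≈ -3.3905e-6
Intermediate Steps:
O = -3086072/1028691 (O = -3 + 1/(265442 + 763249) = -3 + 1/1028691 = -3086072/1028691 ≈ -3.0000)
1/(O - 294935) = 1/(-3086072/1028691 - 294935) = 1/(-303400066157/1028691) = -1028691/303400066157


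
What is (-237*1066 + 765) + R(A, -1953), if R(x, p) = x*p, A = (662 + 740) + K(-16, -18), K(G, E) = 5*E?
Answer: -2814213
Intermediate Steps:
A = 1312 (A = (662 + 740) + 5*(-18) = 1402 - 90 = 1312)
R(x, p) = p*x
(-237*1066 + 765) + R(A, -1953) = (-237*1066 + 765) - 1953*1312 = (-252642 + 765) - 2562336 = -251877 - 2562336 = -2814213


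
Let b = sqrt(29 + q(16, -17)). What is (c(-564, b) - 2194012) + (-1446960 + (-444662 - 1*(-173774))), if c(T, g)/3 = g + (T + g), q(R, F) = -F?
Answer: -3913552 + 6*sqrt(46) ≈ -3.9135e+6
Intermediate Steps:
b = sqrt(46) (b = sqrt(29 - 1*(-17)) = sqrt(29 + 17) = sqrt(46) ≈ 6.7823)
c(T, g) = 3*T + 6*g (c(T, g) = 3*(g + (T + g)) = 3*(T + 2*g) = 3*T + 6*g)
(c(-564, b) - 2194012) + (-1446960 + (-444662 - 1*(-173774))) = ((3*(-564) + 6*sqrt(46)) - 2194012) + (-1446960 + (-444662 - 1*(-173774))) = ((-1692 + 6*sqrt(46)) - 2194012) + (-1446960 + (-444662 + 173774)) = (-2195704 + 6*sqrt(46)) + (-1446960 - 270888) = (-2195704 + 6*sqrt(46)) - 1717848 = -3913552 + 6*sqrt(46)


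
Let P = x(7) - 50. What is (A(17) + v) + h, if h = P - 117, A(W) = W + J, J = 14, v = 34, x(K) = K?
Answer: -95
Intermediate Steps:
P = -43 (P = 7 - 50 = -43)
A(W) = 14 + W (A(W) = W + 14 = 14 + W)
h = -160 (h = -43 - 117 = -160)
(A(17) + v) + h = ((14 + 17) + 34) - 160 = (31 + 34) - 160 = 65 - 160 = -95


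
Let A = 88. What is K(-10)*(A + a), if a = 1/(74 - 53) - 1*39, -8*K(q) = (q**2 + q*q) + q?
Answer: -48925/42 ≈ -1164.9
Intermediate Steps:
K(q) = -q**2/4 - q/8 (K(q) = -((q**2 + q*q) + q)/8 = -((q**2 + q**2) + q)/8 = -(2*q**2 + q)/8 = -(q + 2*q**2)/8 = -q**2/4 - q/8)
a = -818/21 (a = 1/21 - 39 = -818/21 ≈ -38.952)
K(-10)*(A + a) = (-1/8*(-10)*(1 + 2*(-10)))*(88 - 818/21) = -1/8*(-10)*(1 - 20)*(1030/21) = -1/8*(-10)*(-19)*(1030/21) = -95/4*1030/21 = -48925/42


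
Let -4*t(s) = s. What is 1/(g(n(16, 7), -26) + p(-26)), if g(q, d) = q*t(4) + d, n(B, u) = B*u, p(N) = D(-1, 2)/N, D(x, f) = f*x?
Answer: -13/1793 ≈ -0.0072504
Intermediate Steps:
t(s) = -s/4
p(N) = -2/N (p(N) = (2*(-1))/N = -2/N)
g(q, d) = d - q (g(q, d) = q*(-¼*4) + d = q*(-1) + d = -q + d = d - q)
1/(g(n(16, 7), -26) + p(-26)) = 1/((-26 - 16*7) - 2/(-26)) = 1/((-26 - 1*112) - 2*(-1/26)) = 1/((-26 - 112) + 1/13) = 1/(-138 + 1/13) = 1/(-1793/13) = -13/1793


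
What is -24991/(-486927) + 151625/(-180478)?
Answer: -69319980677/87879611106 ≈ -0.78881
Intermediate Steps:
-24991/(-486927) + 151625/(-180478) = -24991*(-1/486927) + 151625*(-1/180478) = 24991/486927 - 151625/180478 = -69319980677/87879611106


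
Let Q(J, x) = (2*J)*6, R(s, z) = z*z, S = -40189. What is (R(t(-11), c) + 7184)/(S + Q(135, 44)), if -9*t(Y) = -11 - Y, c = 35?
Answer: -8409/38569 ≈ -0.21802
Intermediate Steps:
t(Y) = 11/9 + Y/9 (t(Y) = -(-11 - Y)/9 = 11/9 + Y/9)
R(s, z) = z²
Q(J, x) = 12*J
(R(t(-11), c) + 7184)/(S + Q(135, 44)) = (35² + 7184)/(-40189 + 12*135) = (1225 + 7184)/(-40189 + 1620) = 8409/(-38569) = 8409*(-1/38569) = -8409/38569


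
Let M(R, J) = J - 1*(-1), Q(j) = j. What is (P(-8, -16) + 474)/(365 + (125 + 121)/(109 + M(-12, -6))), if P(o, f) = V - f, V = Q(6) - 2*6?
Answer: 25168/19103 ≈ 1.3175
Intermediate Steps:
M(R, J) = 1 + J (M(R, J) = J + 1 = 1 + J)
V = -6 (V = 6 - 2*6 = 6 - 1*12 = 6 - 12 = -6)
P(o, f) = -6 - f
(P(-8, -16) + 474)/(365 + (125 + 121)/(109 + M(-12, -6))) = ((-6 - 1*(-16)) + 474)/(365 + (125 + 121)/(109 + (1 - 6))) = ((-6 + 16) + 474)/(365 + 246/(109 - 5)) = (10 + 474)/(365 + 246/104) = 484/(365 + 246*(1/104)) = 484/(365 + 123/52) = 484/(19103/52) = 484*(52/19103) = 25168/19103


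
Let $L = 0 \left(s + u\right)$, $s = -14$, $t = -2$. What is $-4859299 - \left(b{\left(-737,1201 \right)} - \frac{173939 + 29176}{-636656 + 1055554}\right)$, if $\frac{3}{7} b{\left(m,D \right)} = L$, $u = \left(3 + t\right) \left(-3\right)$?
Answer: $- \frac{2035550429387}{418898} \approx -4.8593 \cdot 10^{6}$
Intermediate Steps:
$u = -3$ ($u = \left(3 - 2\right) \left(-3\right) = 1 \left(-3\right) = -3$)
$L = 0$ ($L = 0 \left(-14 - 3\right) = 0 \left(-17\right) = 0$)
$b{\left(m,D \right)} = 0$ ($b{\left(m,D \right)} = \frac{7}{3} \cdot 0 = 0$)
$-4859299 - \left(b{\left(-737,1201 \right)} - \frac{173939 + 29176}{-636656 + 1055554}\right) = -4859299 - \left(0 - \frac{173939 + 29176}{-636656 + 1055554}\right) = -4859299 - \left(0 - \frac{203115}{418898}\right) = -4859299 - - \frac{203115}{418898} = -4859299 + \frac{203115}{418898} = - \frac{2035550429387}{418898}$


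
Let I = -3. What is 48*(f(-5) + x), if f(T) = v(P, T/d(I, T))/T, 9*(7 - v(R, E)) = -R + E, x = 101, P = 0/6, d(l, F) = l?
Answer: 215216/45 ≈ 4782.6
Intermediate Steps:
P = 0 (P = 0*(⅙) = 0)
v(R, E) = 7 - E/9 + R/9 (v(R, E) = 7 - (-R + E)/9 = 7 - (E - R)/9 = 7 + (-E/9 + R/9) = 7 - E/9 + R/9)
f(T) = (7 + T/27)/T (f(T) = (7 - T/(9*(-3)) + (⅑)*0)/T = (7 - T*(-1)/(9*3) + 0)/T = (7 - (-1)*T/27 + 0)/T = (7 + T/27 + 0)/T = (7 + T/27)/T)
48*(f(-5) + x) = 48*((1/27)*(189 - 5)/(-5) + 101) = 48*((1/27)*(-⅕)*184 + 101) = 48*(-184/135 + 101) = 48*(13451/135) = 215216/45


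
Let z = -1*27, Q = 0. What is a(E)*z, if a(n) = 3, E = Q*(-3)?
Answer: -81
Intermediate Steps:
z = -27
E = 0 (E = 0*(-3) = 0)
a(E)*z = 3*(-27) = -81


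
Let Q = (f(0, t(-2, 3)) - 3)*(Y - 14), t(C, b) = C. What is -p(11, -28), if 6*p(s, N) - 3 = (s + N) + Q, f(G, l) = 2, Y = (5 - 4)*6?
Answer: 1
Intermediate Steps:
Y = 6 (Y = 1*6 = 6)
Q = 8 (Q = (2 - 3)*(6 - 14) = -1*(-8) = 8)
p(s, N) = 11/6 + N/6 + s/6 (p(s, N) = ½ + ((s + N) + 8)/6 = ½ + ((N + s) + 8)/6 = ½ + (8 + N + s)/6 = ½ + (4/3 + N/6 + s/6) = 11/6 + N/6 + s/6)
-p(11, -28) = -(11/6 + (⅙)*(-28) + (⅙)*11) = -(11/6 - 14/3 + 11/6) = -1*(-1) = 1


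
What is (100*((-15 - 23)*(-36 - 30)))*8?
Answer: 2006400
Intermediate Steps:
(100*((-15 - 23)*(-36 - 30)))*8 = (100*(-38*(-66)))*8 = (100*2508)*8 = 250800*8 = 2006400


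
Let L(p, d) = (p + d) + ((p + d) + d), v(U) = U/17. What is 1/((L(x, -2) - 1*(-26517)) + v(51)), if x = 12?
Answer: 1/26538 ≈ 3.7682e-5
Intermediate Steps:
v(U) = U/17 (v(U) = U*(1/17) = U/17)
L(p, d) = 2*p + 3*d (L(p, d) = (d + p) + ((d + p) + d) = (d + p) + (p + 2*d) = 2*p + 3*d)
1/((L(x, -2) - 1*(-26517)) + v(51)) = 1/(((2*12 + 3*(-2)) - 1*(-26517)) + (1/17)*51) = 1/(((24 - 6) + 26517) + 3) = 1/((18 + 26517) + 3) = 1/(26535 + 3) = 1/26538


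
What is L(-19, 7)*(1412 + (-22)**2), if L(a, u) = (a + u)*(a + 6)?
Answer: 295776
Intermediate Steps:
L(a, u) = (6 + a)*(a + u) (L(a, u) = (a + u)*(6 + a) = (6 + a)*(a + u))
L(-19, 7)*(1412 + (-22)**2) = ((-19)**2 + 6*(-19) + 6*7 - 19*7)*(1412 + (-22)**2) = (361 - 114 + 42 - 133)*(1412 + 484) = 156*1896 = 295776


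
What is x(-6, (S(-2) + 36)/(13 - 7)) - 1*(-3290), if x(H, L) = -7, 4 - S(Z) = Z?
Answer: 3283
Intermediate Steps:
S(Z) = 4 - Z
x(-6, (S(-2) + 36)/(13 - 7)) - 1*(-3290) = -7 - 1*(-3290) = -7 + 3290 = 3283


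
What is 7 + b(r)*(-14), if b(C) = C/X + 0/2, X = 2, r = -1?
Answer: 14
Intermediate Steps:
b(C) = C/2 (b(C) = C/2 + 0/2 = C*(½) + 0*(½) = C/2 + 0 = C/2)
7 + b(r)*(-14) = 7 + ((½)*(-1))*(-14) = 7 - ½*(-14) = 7 + 7 = 14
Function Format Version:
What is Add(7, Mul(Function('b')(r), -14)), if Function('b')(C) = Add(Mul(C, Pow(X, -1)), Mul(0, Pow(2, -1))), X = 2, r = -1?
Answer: 14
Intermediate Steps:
Function('b')(C) = Mul(Rational(1, 2), C) (Function('b')(C) = Add(Mul(C, Pow(2, -1)), Mul(0, Pow(2, -1))) = Add(Mul(C, Rational(1, 2)), Mul(0, Rational(1, 2))) = Add(Mul(Rational(1, 2), C), 0) = Mul(Rational(1, 2), C))
Add(7, Mul(Function('b')(r), -14)) = Add(7, Mul(Mul(Rational(1, 2), -1), -14)) = Add(7, Mul(Rational(-1, 2), -14)) = Add(7, 7) = 14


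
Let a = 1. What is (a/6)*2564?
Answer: 1282/3 ≈ 427.33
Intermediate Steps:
(a/6)*2564 = (1/6)*2564 = 1282/3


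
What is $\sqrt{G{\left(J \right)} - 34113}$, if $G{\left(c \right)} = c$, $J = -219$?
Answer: $2 i \sqrt{8583} \approx 185.29 i$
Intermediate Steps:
$\sqrt{G{\left(J \right)} - 34113} = \sqrt{-219 - 34113} = \sqrt{-34332} = 2 i \sqrt{8583}$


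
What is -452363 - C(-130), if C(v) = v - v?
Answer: -452363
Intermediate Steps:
C(v) = 0
-452363 - C(-130) = -452363 - 1*0 = -452363 + 0 = -452363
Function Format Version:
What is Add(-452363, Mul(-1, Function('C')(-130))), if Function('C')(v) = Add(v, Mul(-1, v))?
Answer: -452363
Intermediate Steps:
Function('C')(v) = 0
Add(-452363, Mul(-1, Function('C')(-130))) = Add(-452363, Mul(-1, 0)) = Add(-452363, 0) = -452363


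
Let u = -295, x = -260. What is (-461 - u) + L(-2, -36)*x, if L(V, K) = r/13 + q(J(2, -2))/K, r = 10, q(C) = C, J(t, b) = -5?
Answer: -3619/9 ≈ -402.11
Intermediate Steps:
L(V, K) = 10/13 - 5/K
(-461 - u) + L(-2, -36)*x = (-461 - 1*(-295)) + (10/13 - 5/(-36))*(-260) = (-461 + 295) + (10/13 - 5*(-1/36))*(-260) = -166 + (10/13 + 5/36)*(-260) = -166 + (425/468)*(-260) = -166 - 2125/9 = -3619/9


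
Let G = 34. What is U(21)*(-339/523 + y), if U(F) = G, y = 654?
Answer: 11617902/523 ≈ 22214.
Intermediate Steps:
U(F) = 34
U(21)*(-339/523 + y) = 34*(-339/523 + 654) = 34*(341703/523) = 11617902/523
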